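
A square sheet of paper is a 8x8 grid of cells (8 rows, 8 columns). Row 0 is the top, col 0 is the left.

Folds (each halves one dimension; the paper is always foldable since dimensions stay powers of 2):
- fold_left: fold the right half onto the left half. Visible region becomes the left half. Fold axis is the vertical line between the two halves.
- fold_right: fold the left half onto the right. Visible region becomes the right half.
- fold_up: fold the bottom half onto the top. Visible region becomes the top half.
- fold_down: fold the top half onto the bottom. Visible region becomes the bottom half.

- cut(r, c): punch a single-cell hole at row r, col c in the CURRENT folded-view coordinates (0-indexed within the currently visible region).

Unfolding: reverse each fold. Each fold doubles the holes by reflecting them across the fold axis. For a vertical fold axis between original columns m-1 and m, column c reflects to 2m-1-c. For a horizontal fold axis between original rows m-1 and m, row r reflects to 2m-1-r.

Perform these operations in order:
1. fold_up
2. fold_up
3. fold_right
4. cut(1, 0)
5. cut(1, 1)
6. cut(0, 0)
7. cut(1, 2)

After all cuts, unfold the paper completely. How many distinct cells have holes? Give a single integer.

Answer: 32

Derivation:
Op 1 fold_up: fold axis h@4; visible region now rows[0,4) x cols[0,8) = 4x8
Op 2 fold_up: fold axis h@2; visible region now rows[0,2) x cols[0,8) = 2x8
Op 3 fold_right: fold axis v@4; visible region now rows[0,2) x cols[4,8) = 2x4
Op 4 cut(1, 0): punch at orig (1,4); cuts so far [(1, 4)]; region rows[0,2) x cols[4,8) = 2x4
Op 5 cut(1, 1): punch at orig (1,5); cuts so far [(1, 4), (1, 5)]; region rows[0,2) x cols[4,8) = 2x4
Op 6 cut(0, 0): punch at orig (0,4); cuts so far [(0, 4), (1, 4), (1, 5)]; region rows[0,2) x cols[4,8) = 2x4
Op 7 cut(1, 2): punch at orig (1,6); cuts so far [(0, 4), (1, 4), (1, 5), (1, 6)]; region rows[0,2) x cols[4,8) = 2x4
Unfold 1 (reflect across v@4): 8 holes -> [(0, 3), (0, 4), (1, 1), (1, 2), (1, 3), (1, 4), (1, 5), (1, 6)]
Unfold 2 (reflect across h@2): 16 holes -> [(0, 3), (0, 4), (1, 1), (1, 2), (1, 3), (1, 4), (1, 5), (1, 6), (2, 1), (2, 2), (2, 3), (2, 4), (2, 5), (2, 6), (3, 3), (3, 4)]
Unfold 3 (reflect across h@4): 32 holes -> [(0, 3), (0, 4), (1, 1), (1, 2), (1, 3), (1, 4), (1, 5), (1, 6), (2, 1), (2, 2), (2, 3), (2, 4), (2, 5), (2, 6), (3, 3), (3, 4), (4, 3), (4, 4), (5, 1), (5, 2), (5, 3), (5, 4), (5, 5), (5, 6), (6, 1), (6, 2), (6, 3), (6, 4), (6, 5), (6, 6), (7, 3), (7, 4)]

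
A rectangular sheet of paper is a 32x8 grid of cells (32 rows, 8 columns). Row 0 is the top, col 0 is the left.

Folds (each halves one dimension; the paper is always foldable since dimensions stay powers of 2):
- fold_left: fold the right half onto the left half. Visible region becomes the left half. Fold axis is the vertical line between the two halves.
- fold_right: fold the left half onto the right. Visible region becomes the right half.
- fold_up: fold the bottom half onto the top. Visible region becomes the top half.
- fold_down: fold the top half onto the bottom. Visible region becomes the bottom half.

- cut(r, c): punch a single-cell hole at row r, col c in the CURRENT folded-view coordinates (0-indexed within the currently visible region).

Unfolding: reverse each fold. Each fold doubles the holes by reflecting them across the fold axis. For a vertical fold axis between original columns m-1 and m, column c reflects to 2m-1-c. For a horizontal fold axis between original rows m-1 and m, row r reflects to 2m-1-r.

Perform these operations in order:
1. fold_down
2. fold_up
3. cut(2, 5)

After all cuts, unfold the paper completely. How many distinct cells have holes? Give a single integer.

Op 1 fold_down: fold axis h@16; visible region now rows[16,32) x cols[0,8) = 16x8
Op 2 fold_up: fold axis h@24; visible region now rows[16,24) x cols[0,8) = 8x8
Op 3 cut(2, 5): punch at orig (18,5); cuts so far [(18, 5)]; region rows[16,24) x cols[0,8) = 8x8
Unfold 1 (reflect across h@24): 2 holes -> [(18, 5), (29, 5)]
Unfold 2 (reflect across h@16): 4 holes -> [(2, 5), (13, 5), (18, 5), (29, 5)]

Answer: 4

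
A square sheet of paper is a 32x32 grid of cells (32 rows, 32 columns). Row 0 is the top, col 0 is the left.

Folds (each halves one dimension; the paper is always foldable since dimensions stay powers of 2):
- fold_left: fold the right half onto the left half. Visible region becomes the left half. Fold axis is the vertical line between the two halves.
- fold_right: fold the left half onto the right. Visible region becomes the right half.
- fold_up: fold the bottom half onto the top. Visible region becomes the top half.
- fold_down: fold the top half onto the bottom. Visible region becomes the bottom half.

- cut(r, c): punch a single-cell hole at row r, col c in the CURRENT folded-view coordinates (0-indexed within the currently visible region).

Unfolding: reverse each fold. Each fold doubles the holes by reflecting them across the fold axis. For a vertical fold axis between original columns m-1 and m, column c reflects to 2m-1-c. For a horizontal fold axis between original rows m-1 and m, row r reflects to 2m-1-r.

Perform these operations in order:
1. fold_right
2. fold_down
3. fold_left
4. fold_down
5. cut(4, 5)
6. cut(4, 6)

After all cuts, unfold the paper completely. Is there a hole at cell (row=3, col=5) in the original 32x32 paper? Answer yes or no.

Answer: yes

Derivation:
Op 1 fold_right: fold axis v@16; visible region now rows[0,32) x cols[16,32) = 32x16
Op 2 fold_down: fold axis h@16; visible region now rows[16,32) x cols[16,32) = 16x16
Op 3 fold_left: fold axis v@24; visible region now rows[16,32) x cols[16,24) = 16x8
Op 4 fold_down: fold axis h@24; visible region now rows[24,32) x cols[16,24) = 8x8
Op 5 cut(4, 5): punch at orig (28,21); cuts so far [(28, 21)]; region rows[24,32) x cols[16,24) = 8x8
Op 6 cut(4, 6): punch at orig (28,22); cuts so far [(28, 21), (28, 22)]; region rows[24,32) x cols[16,24) = 8x8
Unfold 1 (reflect across h@24): 4 holes -> [(19, 21), (19, 22), (28, 21), (28, 22)]
Unfold 2 (reflect across v@24): 8 holes -> [(19, 21), (19, 22), (19, 25), (19, 26), (28, 21), (28, 22), (28, 25), (28, 26)]
Unfold 3 (reflect across h@16): 16 holes -> [(3, 21), (3, 22), (3, 25), (3, 26), (12, 21), (12, 22), (12, 25), (12, 26), (19, 21), (19, 22), (19, 25), (19, 26), (28, 21), (28, 22), (28, 25), (28, 26)]
Unfold 4 (reflect across v@16): 32 holes -> [(3, 5), (3, 6), (3, 9), (3, 10), (3, 21), (3, 22), (3, 25), (3, 26), (12, 5), (12, 6), (12, 9), (12, 10), (12, 21), (12, 22), (12, 25), (12, 26), (19, 5), (19, 6), (19, 9), (19, 10), (19, 21), (19, 22), (19, 25), (19, 26), (28, 5), (28, 6), (28, 9), (28, 10), (28, 21), (28, 22), (28, 25), (28, 26)]
Holes: [(3, 5), (3, 6), (3, 9), (3, 10), (3, 21), (3, 22), (3, 25), (3, 26), (12, 5), (12, 6), (12, 9), (12, 10), (12, 21), (12, 22), (12, 25), (12, 26), (19, 5), (19, 6), (19, 9), (19, 10), (19, 21), (19, 22), (19, 25), (19, 26), (28, 5), (28, 6), (28, 9), (28, 10), (28, 21), (28, 22), (28, 25), (28, 26)]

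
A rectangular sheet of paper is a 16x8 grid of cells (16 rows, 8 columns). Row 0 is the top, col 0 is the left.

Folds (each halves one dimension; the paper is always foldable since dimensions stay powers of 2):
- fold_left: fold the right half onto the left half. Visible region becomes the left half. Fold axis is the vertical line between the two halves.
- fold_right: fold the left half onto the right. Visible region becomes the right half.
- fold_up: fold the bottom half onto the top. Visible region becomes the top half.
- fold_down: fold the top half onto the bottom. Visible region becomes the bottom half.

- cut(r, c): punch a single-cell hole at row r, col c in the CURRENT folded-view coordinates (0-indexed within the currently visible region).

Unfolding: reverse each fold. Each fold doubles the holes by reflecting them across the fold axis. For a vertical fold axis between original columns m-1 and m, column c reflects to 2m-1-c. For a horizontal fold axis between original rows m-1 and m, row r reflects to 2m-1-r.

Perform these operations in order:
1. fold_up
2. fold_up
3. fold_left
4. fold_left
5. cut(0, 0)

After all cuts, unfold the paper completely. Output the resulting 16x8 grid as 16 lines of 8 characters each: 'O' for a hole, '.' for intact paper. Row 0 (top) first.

Answer: O..OO..O
........
........
........
........
........
........
O..OO..O
O..OO..O
........
........
........
........
........
........
O..OO..O

Derivation:
Op 1 fold_up: fold axis h@8; visible region now rows[0,8) x cols[0,8) = 8x8
Op 2 fold_up: fold axis h@4; visible region now rows[0,4) x cols[0,8) = 4x8
Op 3 fold_left: fold axis v@4; visible region now rows[0,4) x cols[0,4) = 4x4
Op 4 fold_left: fold axis v@2; visible region now rows[0,4) x cols[0,2) = 4x2
Op 5 cut(0, 0): punch at orig (0,0); cuts so far [(0, 0)]; region rows[0,4) x cols[0,2) = 4x2
Unfold 1 (reflect across v@2): 2 holes -> [(0, 0), (0, 3)]
Unfold 2 (reflect across v@4): 4 holes -> [(0, 0), (0, 3), (0, 4), (0, 7)]
Unfold 3 (reflect across h@4): 8 holes -> [(0, 0), (0, 3), (0, 4), (0, 7), (7, 0), (7, 3), (7, 4), (7, 7)]
Unfold 4 (reflect across h@8): 16 holes -> [(0, 0), (0, 3), (0, 4), (0, 7), (7, 0), (7, 3), (7, 4), (7, 7), (8, 0), (8, 3), (8, 4), (8, 7), (15, 0), (15, 3), (15, 4), (15, 7)]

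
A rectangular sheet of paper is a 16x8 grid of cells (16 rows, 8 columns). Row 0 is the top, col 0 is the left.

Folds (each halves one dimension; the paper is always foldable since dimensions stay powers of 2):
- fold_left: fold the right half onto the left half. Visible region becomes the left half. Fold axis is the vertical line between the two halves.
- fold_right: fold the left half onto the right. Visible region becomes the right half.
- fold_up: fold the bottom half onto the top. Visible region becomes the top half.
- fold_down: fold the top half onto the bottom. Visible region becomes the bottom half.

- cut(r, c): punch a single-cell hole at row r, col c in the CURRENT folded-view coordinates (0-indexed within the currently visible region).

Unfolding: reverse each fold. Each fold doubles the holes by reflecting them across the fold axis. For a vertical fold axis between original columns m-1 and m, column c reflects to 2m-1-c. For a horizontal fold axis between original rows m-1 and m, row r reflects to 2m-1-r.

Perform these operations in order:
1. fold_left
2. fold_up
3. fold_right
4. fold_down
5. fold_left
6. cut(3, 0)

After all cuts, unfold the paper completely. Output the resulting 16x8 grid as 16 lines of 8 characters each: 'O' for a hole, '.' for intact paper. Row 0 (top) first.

Answer: OOOOOOOO
........
........
........
........
........
........
OOOOOOOO
OOOOOOOO
........
........
........
........
........
........
OOOOOOOO

Derivation:
Op 1 fold_left: fold axis v@4; visible region now rows[0,16) x cols[0,4) = 16x4
Op 2 fold_up: fold axis h@8; visible region now rows[0,8) x cols[0,4) = 8x4
Op 3 fold_right: fold axis v@2; visible region now rows[0,8) x cols[2,4) = 8x2
Op 4 fold_down: fold axis h@4; visible region now rows[4,8) x cols[2,4) = 4x2
Op 5 fold_left: fold axis v@3; visible region now rows[4,8) x cols[2,3) = 4x1
Op 6 cut(3, 0): punch at orig (7,2); cuts so far [(7, 2)]; region rows[4,8) x cols[2,3) = 4x1
Unfold 1 (reflect across v@3): 2 holes -> [(7, 2), (7, 3)]
Unfold 2 (reflect across h@4): 4 holes -> [(0, 2), (0, 3), (7, 2), (7, 3)]
Unfold 3 (reflect across v@2): 8 holes -> [(0, 0), (0, 1), (0, 2), (0, 3), (7, 0), (7, 1), (7, 2), (7, 3)]
Unfold 4 (reflect across h@8): 16 holes -> [(0, 0), (0, 1), (0, 2), (0, 3), (7, 0), (7, 1), (7, 2), (7, 3), (8, 0), (8, 1), (8, 2), (8, 3), (15, 0), (15, 1), (15, 2), (15, 3)]
Unfold 5 (reflect across v@4): 32 holes -> [(0, 0), (0, 1), (0, 2), (0, 3), (0, 4), (0, 5), (0, 6), (0, 7), (7, 0), (7, 1), (7, 2), (7, 3), (7, 4), (7, 5), (7, 6), (7, 7), (8, 0), (8, 1), (8, 2), (8, 3), (8, 4), (8, 5), (8, 6), (8, 7), (15, 0), (15, 1), (15, 2), (15, 3), (15, 4), (15, 5), (15, 6), (15, 7)]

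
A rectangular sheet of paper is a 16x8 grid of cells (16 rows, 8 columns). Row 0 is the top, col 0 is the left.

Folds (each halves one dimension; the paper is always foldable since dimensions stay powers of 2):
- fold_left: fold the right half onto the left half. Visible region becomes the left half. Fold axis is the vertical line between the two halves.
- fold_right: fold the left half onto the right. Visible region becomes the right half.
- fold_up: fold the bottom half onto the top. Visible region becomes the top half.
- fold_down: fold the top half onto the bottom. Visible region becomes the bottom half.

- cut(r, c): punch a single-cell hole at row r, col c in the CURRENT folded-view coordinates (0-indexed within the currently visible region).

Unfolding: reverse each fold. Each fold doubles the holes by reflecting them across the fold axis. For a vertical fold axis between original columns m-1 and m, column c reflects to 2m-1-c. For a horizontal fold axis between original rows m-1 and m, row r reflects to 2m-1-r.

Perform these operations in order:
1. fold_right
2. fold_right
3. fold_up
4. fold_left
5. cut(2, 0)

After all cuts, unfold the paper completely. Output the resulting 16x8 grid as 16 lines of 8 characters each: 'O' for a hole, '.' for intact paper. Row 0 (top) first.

Op 1 fold_right: fold axis v@4; visible region now rows[0,16) x cols[4,8) = 16x4
Op 2 fold_right: fold axis v@6; visible region now rows[0,16) x cols[6,8) = 16x2
Op 3 fold_up: fold axis h@8; visible region now rows[0,8) x cols[6,8) = 8x2
Op 4 fold_left: fold axis v@7; visible region now rows[0,8) x cols[6,7) = 8x1
Op 5 cut(2, 0): punch at orig (2,6); cuts so far [(2, 6)]; region rows[0,8) x cols[6,7) = 8x1
Unfold 1 (reflect across v@7): 2 holes -> [(2, 6), (2, 7)]
Unfold 2 (reflect across h@8): 4 holes -> [(2, 6), (2, 7), (13, 6), (13, 7)]
Unfold 3 (reflect across v@6): 8 holes -> [(2, 4), (2, 5), (2, 6), (2, 7), (13, 4), (13, 5), (13, 6), (13, 7)]
Unfold 4 (reflect across v@4): 16 holes -> [(2, 0), (2, 1), (2, 2), (2, 3), (2, 4), (2, 5), (2, 6), (2, 7), (13, 0), (13, 1), (13, 2), (13, 3), (13, 4), (13, 5), (13, 6), (13, 7)]

Answer: ........
........
OOOOOOOO
........
........
........
........
........
........
........
........
........
........
OOOOOOOO
........
........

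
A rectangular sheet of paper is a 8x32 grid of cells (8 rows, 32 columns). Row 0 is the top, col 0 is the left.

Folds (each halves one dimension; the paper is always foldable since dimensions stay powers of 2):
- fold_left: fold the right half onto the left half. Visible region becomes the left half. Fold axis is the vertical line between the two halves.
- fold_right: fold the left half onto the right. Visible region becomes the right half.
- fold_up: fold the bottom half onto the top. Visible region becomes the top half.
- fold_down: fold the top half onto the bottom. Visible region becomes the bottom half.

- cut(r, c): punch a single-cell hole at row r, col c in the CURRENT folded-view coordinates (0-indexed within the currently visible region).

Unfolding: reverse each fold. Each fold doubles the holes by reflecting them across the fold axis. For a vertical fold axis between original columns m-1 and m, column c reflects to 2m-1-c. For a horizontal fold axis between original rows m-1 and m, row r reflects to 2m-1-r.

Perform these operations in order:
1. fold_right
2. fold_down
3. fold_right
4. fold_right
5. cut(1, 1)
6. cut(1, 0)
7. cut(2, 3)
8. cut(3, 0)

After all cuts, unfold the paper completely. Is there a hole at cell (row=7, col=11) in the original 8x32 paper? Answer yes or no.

Answer: yes

Derivation:
Op 1 fold_right: fold axis v@16; visible region now rows[0,8) x cols[16,32) = 8x16
Op 2 fold_down: fold axis h@4; visible region now rows[4,8) x cols[16,32) = 4x16
Op 3 fold_right: fold axis v@24; visible region now rows[4,8) x cols[24,32) = 4x8
Op 4 fold_right: fold axis v@28; visible region now rows[4,8) x cols[28,32) = 4x4
Op 5 cut(1, 1): punch at orig (5,29); cuts so far [(5, 29)]; region rows[4,8) x cols[28,32) = 4x4
Op 6 cut(1, 0): punch at orig (5,28); cuts so far [(5, 28), (5, 29)]; region rows[4,8) x cols[28,32) = 4x4
Op 7 cut(2, 3): punch at orig (6,31); cuts so far [(5, 28), (5, 29), (6, 31)]; region rows[4,8) x cols[28,32) = 4x4
Op 8 cut(3, 0): punch at orig (7,28); cuts so far [(5, 28), (5, 29), (6, 31), (7, 28)]; region rows[4,8) x cols[28,32) = 4x4
Unfold 1 (reflect across v@28): 8 holes -> [(5, 26), (5, 27), (5, 28), (5, 29), (6, 24), (6, 31), (7, 27), (7, 28)]
Unfold 2 (reflect across v@24): 16 holes -> [(5, 18), (5, 19), (5, 20), (5, 21), (5, 26), (5, 27), (5, 28), (5, 29), (6, 16), (6, 23), (6, 24), (6, 31), (7, 19), (7, 20), (7, 27), (7, 28)]
Unfold 3 (reflect across h@4): 32 holes -> [(0, 19), (0, 20), (0, 27), (0, 28), (1, 16), (1, 23), (1, 24), (1, 31), (2, 18), (2, 19), (2, 20), (2, 21), (2, 26), (2, 27), (2, 28), (2, 29), (5, 18), (5, 19), (5, 20), (5, 21), (5, 26), (5, 27), (5, 28), (5, 29), (6, 16), (6, 23), (6, 24), (6, 31), (7, 19), (7, 20), (7, 27), (7, 28)]
Unfold 4 (reflect across v@16): 64 holes -> [(0, 3), (0, 4), (0, 11), (0, 12), (0, 19), (0, 20), (0, 27), (0, 28), (1, 0), (1, 7), (1, 8), (1, 15), (1, 16), (1, 23), (1, 24), (1, 31), (2, 2), (2, 3), (2, 4), (2, 5), (2, 10), (2, 11), (2, 12), (2, 13), (2, 18), (2, 19), (2, 20), (2, 21), (2, 26), (2, 27), (2, 28), (2, 29), (5, 2), (5, 3), (5, 4), (5, 5), (5, 10), (5, 11), (5, 12), (5, 13), (5, 18), (5, 19), (5, 20), (5, 21), (5, 26), (5, 27), (5, 28), (5, 29), (6, 0), (6, 7), (6, 8), (6, 15), (6, 16), (6, 23), (6, 24), (6, 31), (7, 3), (7, 4), (7, 11), (7, 12), (7, 19), (7, 20), (7, 27), (7, 28)]
Holes: [(0, 3), (0, 4), (0, 11), (0, 12), (0, 19), (0, 20), (0, 27), (0, 28), (1, 0), (1, 7), (1, 8), (1, 15), (1, 16), (1, 23), (1, 24), (1, 31), (2, 2), (2, 3), (2, 4), (2, 5), (2, 10), (2, 11), (2, 12), (2, 13), (2, 18), (2, 19), (2, 20), (2, 21), (2, 26), (2, 27), (2, 28), (2, 29), (5, 2), (5, 3), (5, 4), (5, 5), (5, 10), (5, 11), (5, 12), (5, 13), (5, 18), (5, 19), (5, 20), (5, 21), (5, 26), (5, 27), (5, 28), (5, 29), (6, 0), (6, 7), (6, 8), (6, 15), (6, 16), (6, 23), (6, 24), (6, 31), (7, 3), (7, 4), (7, 11), (7, 12), (7, 19), (7, 20), (7, 27), (7, 28)]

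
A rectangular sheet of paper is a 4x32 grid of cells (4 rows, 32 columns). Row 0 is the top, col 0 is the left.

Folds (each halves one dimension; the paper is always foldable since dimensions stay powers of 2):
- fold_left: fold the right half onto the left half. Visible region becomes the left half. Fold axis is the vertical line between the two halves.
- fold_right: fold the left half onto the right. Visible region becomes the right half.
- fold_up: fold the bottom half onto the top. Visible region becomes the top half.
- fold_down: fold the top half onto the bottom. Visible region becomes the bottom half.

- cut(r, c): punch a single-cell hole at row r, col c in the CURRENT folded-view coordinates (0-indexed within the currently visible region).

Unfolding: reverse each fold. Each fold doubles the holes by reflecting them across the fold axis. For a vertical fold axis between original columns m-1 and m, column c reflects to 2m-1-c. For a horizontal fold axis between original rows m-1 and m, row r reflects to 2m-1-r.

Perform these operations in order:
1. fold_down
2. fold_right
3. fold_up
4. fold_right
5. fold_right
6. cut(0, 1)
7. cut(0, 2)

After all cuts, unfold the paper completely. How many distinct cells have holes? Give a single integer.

Answer: 64

Derivation:
Op 1 fold_down: fold axis h@2; visible region now rows[2,4) x cols[0,32) = 2x32
Op 2 fold_right: fold axis v@16; visible region now rows[2,4) x cols[16,32) = 2x16
Op 3 fold_up: fold axis h@3; visible region now rows[2,3) x cols[16,32) = 1x16
Op 4 fold_right: fold axis v@24; visible region now rows[2,3) x cols[24,32) = 1x8
Op 5 fold_right: fold axis v@28; visible region now rows[2,3) x cols[28,32) = 1x4
Op 6 cut(0, 1): punch at orig (2,29); cuts so far [(2, 29)]; region rows[2,3) x cols[28,32) = 1x4
Op 7 cut(0, 2): punch at orig (2,30); cuts so far [(2, 29), (2, 30)]; region rows[2,3) x cols[28,32) = 1x4
Unfold 1 (reflect across v@28): 4 holes -> [(2, 25), (2, 26), (2, 29), (2, 30)]
Unfold 2 (reflect across v@24): 8 holes -> [(2, 17), (2, 18), (2, 21), (2, 22), (2, 25), (2, 26), (2, 29), (2, 30)]
Unfold 3 (reflect across h@3): 16 holes -> [(2, 17), (2, 18), (2, 21), (2, 22), (2, 25), (2, 26), (2, 29), (2, 30), (3, 17), (3, 18), (3, 21), (3, 22), (3, 25), (3, 26), (3, 29), (3, 30)]
Unfold 4 (reflect across v@16): 32 holes -> [(2, 1), (2, 2), (2, 5), (2, 6), (2, 9), (2, 10), (2, 13), (2, 14), (2, 17), (2, 18), (2, 21), (2, 22), (2, 25), (2, 26), (2, 29), (2, 30), (3, 1), (3, 2), (3, 5), (3, 6), (3, 9), (3, 10), (3, 13), (3, 14), (3, 17), (3, 18), (3, 21), (3, 22), (3, 25), (3, 26), (3, 29), (3, 30)]
Unfold 5 (reflect across h@2): 64 holes -> [(0, 1), (0, 2), (0, 5), (0, 6), (0, 9), (0, 10), (0, 13), (0, 14), (0, 17), (0, 18), (0, 21), (0, 22), (0, 25), (0, 26), (0, 29), (0, 30), (1, 1), (1, 2), (1, 5), (1, 6), (1, 9), (1, 10), (1, 13), (1, 14), (1, 17), (1, 18), (1, 21), (1, 22), (1, 25), (1, 26), (1, 29), (1, 30), (2, 1), (2, 2), (2, 5), (2, 6), (2, 9), (2, 10), (2, 13), (2, 14), (2, 17), (2, 18), (2, 21), (2, 22), (2, 25), (2, 26), (2, 29), (2, 30), (3, 1), (3, 2), (3, 5), (3, 6), (3, 9), (3, 10), (3, 13), (3, 14), (3, 17), (3, 18), (3, 21), (3, 22), (3, 25), (3, 26), (3, 29), (3, 30)]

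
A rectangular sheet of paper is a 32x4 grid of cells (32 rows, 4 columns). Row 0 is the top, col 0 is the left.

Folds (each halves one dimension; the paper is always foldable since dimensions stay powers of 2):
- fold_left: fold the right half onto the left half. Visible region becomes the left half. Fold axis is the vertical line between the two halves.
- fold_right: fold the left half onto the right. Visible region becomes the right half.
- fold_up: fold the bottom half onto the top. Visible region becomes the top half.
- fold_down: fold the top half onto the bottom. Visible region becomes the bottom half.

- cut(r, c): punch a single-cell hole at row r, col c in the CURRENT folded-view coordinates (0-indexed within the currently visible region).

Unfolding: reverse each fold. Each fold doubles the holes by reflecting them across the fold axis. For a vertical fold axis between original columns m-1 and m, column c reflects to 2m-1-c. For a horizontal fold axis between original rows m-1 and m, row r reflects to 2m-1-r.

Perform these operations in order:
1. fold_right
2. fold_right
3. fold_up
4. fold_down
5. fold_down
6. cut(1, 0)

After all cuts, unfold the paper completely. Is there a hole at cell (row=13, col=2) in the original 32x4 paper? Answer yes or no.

Op 1 fold_right: fold axis v@2; visible region now rows[0,32) x cols[2,4) = 32x2
Op 2 fold_right: fold axis v@3; visible region now rows[0,32) x cols[3,4) = 32x1
Op 3 fold_up: fold axis h@16; visible region now rows[0,16) x cols[3,4) = 16x1
Op 4 fold_down: fold axis h@8; visible region now rows[8,16) x cols[3,4) = 8x1
Op 5 fold_down: fold axis h@12; visible region now rows[12,16) x cols[3,4) = 4x1
Op 6 cut(1, 0): punch at orig (13,3); cuts so far [(13, 3)]; region rows[12,16) x cols[3,4) = 4x1
Unfold 1 (reflect across h@12): 2 holes -> [(10, 3), (13, 3)]
Unfold 2 (reflect across h@8): 4 holes -> [(2, 3), (5, 3), (10, 3), (13, 3)]
Unfold 3 (reflect across h@16): 8 holes -> [(2, 3), (5, 3), (10, 3), (13, 3), (18, 3), (21, 3), (26, 3), (29, 3)]
Unfold 4 (reflect across v@3): 16 holes -> [(2, 2), (2, 3), (5, 2), (5, 3), (10, 2), (10, 3), (13, 2), (13, 3), (18, 2), (18, 3), (21, 2), (21, 3), (26, 2), (26, 3), (29, 2), (29, 3)]
Unfold 5 (reflect across v@2): 32 holes -> [(2, 0), (2, 1), (2, 2), (2, 3), (5, 0), (5, 1), (5, 2), (5, 3), (10, 0), (10, 1), (10, 2), (10, 3), (13, 0), (13, 1), (13, 2), (13, 3), (18, 0), (18, 1), (18, 2), (18, 3), (21, 0), (21, 1), (21, 2), (21, 3), (26, 0), (26, 1), (26, 2), (26, 3), (29, 0), (29, 1), (29, 2), (29, 3)]
Holes: [(2, 0), (2, 1), (2, 2), (2, 3), (5, 0), (5, 1), (5, 2), (5, 3), (10, 0), (10, 1), (10, 2), (10, 3), (13, 0), (13, 1), (13, 2), (13, 3), (18, 0), (18, 1), (18, 2), (18, 3), (21, 0), (21, 1), (21, 2), (21, 3), (26, 0), (26, 1), (26, 2), (26, 3), (29, 0), (29, 1), (29, 2), (29, 3)]

Answer: yes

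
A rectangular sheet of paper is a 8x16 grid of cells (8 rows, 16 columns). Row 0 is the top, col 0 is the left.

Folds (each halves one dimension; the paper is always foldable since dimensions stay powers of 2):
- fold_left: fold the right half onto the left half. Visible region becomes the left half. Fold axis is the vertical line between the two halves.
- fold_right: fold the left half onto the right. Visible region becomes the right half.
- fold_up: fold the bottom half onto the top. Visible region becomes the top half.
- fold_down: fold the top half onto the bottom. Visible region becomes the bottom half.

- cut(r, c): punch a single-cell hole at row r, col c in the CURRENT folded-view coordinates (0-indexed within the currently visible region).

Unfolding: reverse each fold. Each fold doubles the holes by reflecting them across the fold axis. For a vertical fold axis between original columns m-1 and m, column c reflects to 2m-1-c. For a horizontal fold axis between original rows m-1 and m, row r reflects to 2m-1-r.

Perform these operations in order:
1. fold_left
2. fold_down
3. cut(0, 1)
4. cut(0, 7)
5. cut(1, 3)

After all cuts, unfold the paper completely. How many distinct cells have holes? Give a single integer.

Answer: 12

Derivation:
Op 1 fold_left: fold axis v@8; visible region now rows[0,8) x cols[0,8) = 8x8
Op 2 fold_down: fold axis h@4; visible region now rows[4,8) x cols[0,8) = 4x8
Op 3 cut(0, 1): punch at orig (4,1); cuts so far [(4, 1)]; region rows[4,8) x cols[0,8) = 4x8
Op 4 cut(0, 7): punch at orig (4,7); cuts so far [(4, 1), (4, 7)]; region rows[4,8) x cols[0,8) = 4x8
Op 5 cut(1, 3): punch at orig (5,3); cuts so far [(4, 1), (4, 7), (5, 3)]; region rows[4,8) x cols[0,8) = 4x8
Unfold 1 (reflect across h@4): 6 holes -> [(2, 3), (3, 1), (3, 7), (4, 1), (4, 7), (5, 3)]
Unfold 2 (reflect across v@8): 12 holes -> [(2, 3), (2, 12), (3, 1), (3, 7), (3, 8), (3, 14), (4, 1), (4, 7), (4, 8), (4, 14), (5, 3), (5, 12)]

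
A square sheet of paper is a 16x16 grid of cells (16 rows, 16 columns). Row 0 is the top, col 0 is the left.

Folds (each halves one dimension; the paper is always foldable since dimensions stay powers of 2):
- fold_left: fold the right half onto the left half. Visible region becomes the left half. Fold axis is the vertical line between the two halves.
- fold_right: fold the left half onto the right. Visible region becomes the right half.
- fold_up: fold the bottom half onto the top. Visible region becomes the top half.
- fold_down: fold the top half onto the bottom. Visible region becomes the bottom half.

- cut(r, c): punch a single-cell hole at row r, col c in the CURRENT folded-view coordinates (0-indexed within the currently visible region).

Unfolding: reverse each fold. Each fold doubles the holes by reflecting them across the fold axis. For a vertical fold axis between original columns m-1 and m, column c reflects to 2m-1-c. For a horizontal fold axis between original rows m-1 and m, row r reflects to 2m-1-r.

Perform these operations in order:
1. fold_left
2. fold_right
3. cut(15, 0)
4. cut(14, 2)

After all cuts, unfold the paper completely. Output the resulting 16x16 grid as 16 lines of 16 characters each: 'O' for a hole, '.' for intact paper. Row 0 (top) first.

Op 1 fold_left: fold axis v@8; visible region now rows[0,16) x cols[0,8) = 16x8
Op 2 fold_right: fold axis v@4; visible region now rows[0,16) x cols[4,8) = 16x4
Op 3 cut(15, 0): punch at orig (15,4); cuts so far [(15, 4)]; region rows[0,16) x cols[4,8) = 16x4
Op 4 cut(14, 2): punch at orig (14,6); cuts so far [(14, 6), (15, 4)]; region rows[0,16) x cols[4,8) = 16x4
Unfold 1 (reflect across v@4): 4 holes -> [(14, 1), (14, 6), (15, 3), (15, 4)]
Unfold 2 (reflect across v@8): 8 holes -> [(14, 1), (14, 6), (14, 9), (14, 14), (15, 3), (15, 4), (15, 11), (15, 12)]

Answer: ................
................
................
................
................
................
................
................
................
................
................
................
................
................
.O....O..O....O.
...OO......OO...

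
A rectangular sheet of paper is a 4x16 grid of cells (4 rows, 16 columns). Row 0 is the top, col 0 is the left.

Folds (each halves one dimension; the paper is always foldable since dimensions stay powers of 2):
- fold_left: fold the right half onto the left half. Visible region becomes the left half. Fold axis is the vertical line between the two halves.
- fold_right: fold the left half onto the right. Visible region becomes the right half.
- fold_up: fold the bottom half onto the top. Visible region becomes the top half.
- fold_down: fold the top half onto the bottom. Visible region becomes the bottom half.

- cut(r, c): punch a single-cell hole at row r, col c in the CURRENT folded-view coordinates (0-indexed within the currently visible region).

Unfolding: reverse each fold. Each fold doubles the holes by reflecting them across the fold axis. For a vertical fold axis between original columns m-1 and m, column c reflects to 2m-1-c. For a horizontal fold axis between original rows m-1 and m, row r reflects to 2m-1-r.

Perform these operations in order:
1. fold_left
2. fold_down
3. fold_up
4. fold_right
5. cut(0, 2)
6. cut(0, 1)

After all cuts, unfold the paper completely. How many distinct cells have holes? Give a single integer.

Answer: 32

Derivation:
Op 1 fold_left: fold axis v@8; visible region now rows[0,4) x cols[0,8) = 4x8
Op 2 fold_down: fold axis h@2; visible region now rows[2,4) x cols[0,8) = 2x8
Op 3 fold_up: fold axis h@3; visible region now rows[2,3) x cols[0,8) = 1x8
Op 4 fold_right: fold axis v@4; visible region now rows[2,3) x cols[4,8) = 1x4
Op 5 cut(0, 2): punch at orig (2,6); cuts so far [(2, 6)]; region rows[2,3) x cols[4,8) = 1x4
Op 6 cut(0, 1): punch at orig (2,5); cuts so far [(2, 5), (2, 6)]; region rows[2,3) x cols[4,8) = 1x4
Unfold 1 (reflect across v@4): 4 holes -> [(2, 1), (2, 2), (2, 5), (2, 6)]
Unfold 2 (reflect across h@3): 8 holes -> [(2, 1), (2, 2), (2, 5), (2, 6), (3, 1), (3, 2), (3, 5), (3, 6)]
Unfold 3 (reflect across h@2): 16 holes -> [(0, 1), (0, 2), (0, 5), (0, 6), (1, 1), (1, 2), (1, 5), (1, 6), (2, 1), (2, 2), (2, 5), (2, 6), (3, 1), (3, 2), (3, 5), (3, 6)]
Unfold 4 (reflect across v@8): 32 holes -> [(0, 1), (0, 2), (0, 5), (0, 6), (0, 9), (0, 10), (0, 13), (0, 14), (1, 1), (1, 2), (1, 5), (1, 6), (1, 9), (1, 10), (1, 13), (1, 14), (2, 1), (2, 2), (2, 5), (2, 6), (2, 9), (2, 10), (2, 13), (2, 14), (3, 1), (3, 2), (3, 5), (3, 6), (3, 9), (3, 10), (3, 13), (3, 14)]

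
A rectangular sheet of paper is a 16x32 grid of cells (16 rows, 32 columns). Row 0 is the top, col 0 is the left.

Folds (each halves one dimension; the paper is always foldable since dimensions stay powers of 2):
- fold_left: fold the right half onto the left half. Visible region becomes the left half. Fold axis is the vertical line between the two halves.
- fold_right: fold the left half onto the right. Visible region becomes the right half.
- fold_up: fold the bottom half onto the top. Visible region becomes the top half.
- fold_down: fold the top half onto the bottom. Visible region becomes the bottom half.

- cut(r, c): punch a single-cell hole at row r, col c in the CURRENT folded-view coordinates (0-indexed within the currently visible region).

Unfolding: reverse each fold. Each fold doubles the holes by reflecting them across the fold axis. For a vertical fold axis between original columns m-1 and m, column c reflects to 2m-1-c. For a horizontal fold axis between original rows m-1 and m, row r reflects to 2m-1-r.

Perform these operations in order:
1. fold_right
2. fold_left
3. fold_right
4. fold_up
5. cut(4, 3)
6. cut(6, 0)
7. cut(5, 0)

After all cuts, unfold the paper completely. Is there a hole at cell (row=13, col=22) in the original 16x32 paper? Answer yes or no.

Op 1 fold_right: fold axis v@16; visible region now rows[0,16) x cols[16,32) = 16x16
Op 2 fold_left: fold axis v@24; visible region now rows[0,16) x cols[16,24) = 16x8
Op 3 fold_right: fold axis v@20; visible region now rows[0,16) x cols[20,24) = 16x4
Op 4 fold_up: fold axis h@8; visible region now rows[0,8) x cols[20,24) = 8x4
Op 5 cut(4, 3): punch at orig (4,23); cuts so far [(4, 23)]; region rows[0,8) x cols[20,24) = 8x4
Op 6 cut(6, 0): punch at orig (6,20); cuts so far [(4, 23), (6, 20)]; region rows[0,8) x cols[20,24) = 8x4
Op 7 cut(5, 0): punch at orig (5,20); cuts so far [(4, 23), (5, 20), (6, 20)]; region rows[0,8) x cols[20,24) = 8x4
Unfold 1 (reflect across h@8): 6 holes -> [(4, 23), (5, 20), (6, 20), (9, 20), (10, 20), (11, 23)]
Unfold 2 (reflect across v@20): 12 holes -> [(4, 16), (4, 23), (5, 19), (5, 20), (6, 19), (6, 20), (9, 19), (9, 20), (10, 19), (10, 20), (11, 16), (11, 23)]
Unfold 3 (reflect across v@24): 24 holes -> [(4, 16), (4, 23), (4, 24), (4, 31), (5, 19), (5, 20), (5, 27), (5, 28), (6, 19), (6, 20), (6, 27), (6, 28), (9, 19), (9, 20), (9, 27), (9, 28), (10, 19), (10, 20), (10, 27), (10, 28), (11, 16), (11, 23), (11, 24), (11, 31)]
Unfold 4 (reflect across v@16): 48 holes -> [(4, 0), (4, 7), (4, 8), (4, 15), (4, 16), (4, 23), (4, 24), (4, 31), (5, 3), (5, 4), (5, 11), (5, 12), (5, 19), (5, 20), (5, 27), (5, 28), (6, 3), (6, 4), (6, 11), (6, 12), (6, 19), (6, 20), (6, 27), (6, 28), (9, 3), (9, 4), (9, 11), (9, 12), (9, 19), (9, 20), (9, 27), (9, 28), (10, 3), (10, 4), (10, 11), (10, 12), (10, 19), (10, 20), (10, 27), (10, 28), (11, 0), (11, 7), (11, 8), (11, 15), (11, 16), (11, 23), (11, 24), (11, 31)]
Holes: [(4, 0), (4, 7), (4, 8), (4, 15), (4, 16), (4, 23), (4, 24), (4, 31), (5, 3), (5, 4), (5, 11), (5, 12), (5, 19), (5, 20), (5, 27), (5, 28), (6, 3), (6, 4), (6, 11), (6, 12), (6, 19), (6, 20), (6, 27), (6, 28), (9, 3), (9, 4), (9, 11), (9, 12), (9, 19), (9, 20), (9, 27), (9, 28), (10, 3), (10, 4), (10, 11), (10, 12), (10, 19), (10, 20), (10, 27), (10, 28), (11, 0), (11, 7), (11, 8), (11, 15), (11, 16), (11, 23), (11, 24), (11, 31)]

Answer: no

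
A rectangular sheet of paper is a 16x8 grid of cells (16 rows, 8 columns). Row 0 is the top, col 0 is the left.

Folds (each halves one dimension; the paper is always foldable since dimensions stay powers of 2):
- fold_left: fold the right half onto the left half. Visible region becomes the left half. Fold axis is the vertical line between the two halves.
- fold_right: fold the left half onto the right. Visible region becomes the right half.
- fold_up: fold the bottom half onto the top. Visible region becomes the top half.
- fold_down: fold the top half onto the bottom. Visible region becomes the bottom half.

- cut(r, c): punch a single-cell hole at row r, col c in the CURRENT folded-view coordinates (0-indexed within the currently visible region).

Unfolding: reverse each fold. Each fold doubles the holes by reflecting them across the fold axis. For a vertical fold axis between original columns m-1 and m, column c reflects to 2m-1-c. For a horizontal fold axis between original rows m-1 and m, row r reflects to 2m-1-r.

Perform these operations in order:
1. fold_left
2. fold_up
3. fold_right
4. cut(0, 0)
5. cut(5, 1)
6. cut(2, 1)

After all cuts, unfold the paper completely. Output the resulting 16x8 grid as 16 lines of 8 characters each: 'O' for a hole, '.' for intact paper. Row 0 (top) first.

Op 1 fold_left: fold axis v@4; visible region now rows[0,16) x cols[0,4) = 16x4
Op 2 fold_up: fold axis h@8; visible region now rows[0,8) x cols[0,4) = 8x4
Op 3 fold_right: fold axis v@2; visible region now rows[0,8) x cols[2,4) = 8x2
Op 4 cut(0, 0): punch at orig (0,2); cuts so far [(0, 2)]; region rows[0,8) x cols[2,4) = 8x2
Op 5 cut(5, 1): punch at orig (5,3); cuts so far [(0, 2), (5, 3)]; region rows[0,8) x cols[2,4) = 8x2
Op 6 cut(2, 1): punch at orig (2,3); cuts so far [(0, 2), (2, 3), (5, 3)]; region rows[0,8) x cols[2,4) = 8x2
Unfold 1 (reflect across v@2): 6 holes -> [(0, 1), (0, 2), (2, 0), (2, 3), (5, 0), (5, 3)]
Unfold 2 (reflect across h@8): 12 holes -> [(0, 1), (0, 2), (2, 0), (2, 3), (5, 0), (5, 3), (10, 0), (10, 3), (13, 0), (13, 3), (15, 1), (15, 2)]
Unfold 3 (reflect across v@4): 24 holes -> [(0, 1), (0, 2), (0, 5), (0, 6), (2, 0), (2, 3), (2, 4), (2, 7), (5, 0), (5, 3), (5, 4), (5, 7), (10, 0), (10, 3), (10, 4), (10, 7), (13, 0), (13, 3), (13, 4), (13, 7), (15, 1), (15, 2), (15, 5), (15, 6)]

Answer: .OO..OO.
........
O..OO..O
........
........
O..OO..O
........
........
........
........
O..OO..O
........
........
O..OO..O
........
.OO..OO.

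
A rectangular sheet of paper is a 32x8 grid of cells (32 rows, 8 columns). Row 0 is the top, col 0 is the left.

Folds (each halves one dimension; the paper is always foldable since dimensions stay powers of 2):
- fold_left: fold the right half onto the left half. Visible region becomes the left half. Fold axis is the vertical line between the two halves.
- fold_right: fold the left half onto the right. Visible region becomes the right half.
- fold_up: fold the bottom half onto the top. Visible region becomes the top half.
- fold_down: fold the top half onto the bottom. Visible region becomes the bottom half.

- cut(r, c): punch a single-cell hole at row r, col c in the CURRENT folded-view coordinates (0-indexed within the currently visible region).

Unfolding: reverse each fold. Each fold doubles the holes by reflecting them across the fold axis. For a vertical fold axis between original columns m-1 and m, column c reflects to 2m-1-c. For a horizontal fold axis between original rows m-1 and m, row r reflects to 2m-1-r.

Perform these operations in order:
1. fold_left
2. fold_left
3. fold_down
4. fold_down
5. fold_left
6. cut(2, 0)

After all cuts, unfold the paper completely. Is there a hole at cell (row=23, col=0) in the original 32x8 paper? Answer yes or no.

Answer: no

Derivation:
Op 1 fold_left: fold axis v@4; visible region now rows[0,32) x cols[0,4) = 32x4
Op 2 fold_left: fold axis v@2; visible region now rows[0,32) x cols[0,2) = 32x2
Op 3 fold_down: fold axis h@16; visible region now rows[16,32) x cols[0,2) = 16x2
Op 4 fold_down: fold axis h@24; visible region now rows[24,32) x cols[0,2) = 8x2
Op 5 fold_left: fold axis v@1; visible region now rows[24,32) x cols[0,1) = 8x1
Op 6 cut(2, 0): punch at orig (26,0); cuts so far [(26, 0)]; region rows[24,32) x cols[0,1) = 8x1
Unfold 1 (reflect across v@1): 2 holes -> [(26, 0), (26, 1)]
Unfold 2 (reflect across h@24): 4 holes -> [(21, 0), (21, 1), (26, 0), (26, 1)]
Unfold 3 (reflect across h@16): 8 holes -> [(5, 0), (5, 1), (10, 0), (10, 1), (21, 0), (21, 1), (26, 0), (26, 1)]
Unfold 4 (reflect across v@2): 16 holes -> [(5, 0), (5, 1), (5, 2), (5, 3), (10, 0), (10, 1), (10, 2), (10, 3), (21, 0), (21, 1), (21, 2), (21, 3), (26, 0), (26, 1), (26, 2), (26, 3)]
Unfold 5 (reflect across v@4): 32 holes -> [(5, 0), (5, 1), (5, 2), (5, 3), (5, 4), (5, 5), (5, 6), (5, 7), (10, 0), (10, 1), (10, 2), (10, 3), (10, 4), (10, 5), (10, 6), (10, 7), (21, 0), (21, 1), (21, 2), (21, 3), (21, 4), (21, 5), (21, 6), (21, 7), (26, 0), (26, 1), (26, 2), (26, 3), (26, 4), (26, 5), (26, 6), (26, 7)]
Holes: [(5, 0), (5, 1), (5, 2), (5, 3), (5, 4), (5, 5), (5, 6), (5, 7), (10, 0), (10, 1), (10, 2), (10, 3), (10, 4), (10, 5), (10, 6), (10, 7), (21, 0), (21, 1), (21, 2), (21, 3), (21, 4), (21, 5), (21, 6), (21, 7), (26, 0), (26, 1), (26, 2), (26, 3), (26, 4), (26, 5), (26, 6), (26, 7)]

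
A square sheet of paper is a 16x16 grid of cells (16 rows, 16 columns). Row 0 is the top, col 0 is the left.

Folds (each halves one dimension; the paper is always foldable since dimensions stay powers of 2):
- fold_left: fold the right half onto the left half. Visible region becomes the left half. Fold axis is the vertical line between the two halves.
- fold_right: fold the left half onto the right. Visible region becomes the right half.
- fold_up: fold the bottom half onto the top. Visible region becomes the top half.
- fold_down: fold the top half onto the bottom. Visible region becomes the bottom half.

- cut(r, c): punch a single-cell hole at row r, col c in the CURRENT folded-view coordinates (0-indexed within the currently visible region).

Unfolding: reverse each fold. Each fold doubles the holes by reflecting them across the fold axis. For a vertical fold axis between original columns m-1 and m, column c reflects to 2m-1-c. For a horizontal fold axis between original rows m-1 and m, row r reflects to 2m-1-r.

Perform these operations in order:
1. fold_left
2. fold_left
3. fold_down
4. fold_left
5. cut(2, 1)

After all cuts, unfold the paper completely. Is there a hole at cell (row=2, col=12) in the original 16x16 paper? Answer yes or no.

Answer: no

Derivation:
Op 1 fold_left: fold axis v@8; visible region now rows[0,16) x cols[0,8) = 16x8
Op 2 fold_left: fold axis v@4; visible region now rows[0,16) x cols[0,4) = 16x4
Op 3 fold_down: fold axis h@8; visible region now rows[8,16) x cols[0,4) = 8x4
Op 4 fold_left: fold axis v@2; visible region now rows[8,16) x cols[0,2) = 8x2
Op 5 cut(2, 1): punch at orig (10,1); cuts so far [(10, 1)]; region rows[8,16) x cols[0,2) = 8x2
Unfold 1 (reflect across v@2): 2 holes -> [(10, 1), (10, 2)]
Unfold 2 (reflect across h@8): 4 holes -> [(5, 1), (5, 2), (10, 1), (10, 2)]
Unfold 3 (reflect across v@4): 8 holes -> [(5, 1), (5, 2), (5, 5), (5, 6), (10, 1), (10, 2), (10, 5), (10, 6)]
Unfold 4 (reflect across v@8): 16 holes -> [(5, 1), (5, 2), (5, 5), (5, 6), (5, 9), (5, 10), (5, 13), (5, 14), (10, 1), (10, 2), (10, 5), (10, 6), (10, 9), (10, 10), (10, 13), (10, 14)]
Holes: [(5, 1), (5, 2), (5, 5), (5, 6), (5, 9), (5, 10), (5, 13), (5, 14), (10, 1), (10, 2), (10, 5), (10, 6), (10, 9), (10, 10), (10, 13), (10, 14)]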